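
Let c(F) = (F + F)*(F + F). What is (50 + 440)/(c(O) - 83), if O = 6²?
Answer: 490/5101 ≈ 0.096060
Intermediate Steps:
O = 36
c(F) = 4*F² (c(F) = (2*F)*(2*F) = 4*F²)
(50 + 440)/(c(O) - 83) = (50 + 440)/(4*36² - 83) = 490/(4*1296 - 83) = 490/(5184 - 83) = 490/5101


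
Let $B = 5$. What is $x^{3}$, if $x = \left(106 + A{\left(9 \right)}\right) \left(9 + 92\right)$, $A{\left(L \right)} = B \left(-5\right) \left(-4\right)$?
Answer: $9006701766616$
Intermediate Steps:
$A{\left(L \right)} = 100$ ($A{\left(L \right)} = 5 \left(-5\right) \left(-4\right) = \left(-25\right) \left(-4\right) = 100$)
$x = 20806$ ($x = \left(106 + 100\right) \left(9 + 92\right) = 206 \cdot 101 = 20806$)
$x^{3} = 20806^{3} = 9006701766616$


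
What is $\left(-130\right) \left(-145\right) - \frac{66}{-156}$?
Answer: $\frac{490111}{26} \approx 18850.0$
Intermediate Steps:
$\left(-130\right) \left(-145\right) - \frac{66}{-156} = 18850 - - \frac{11}{26} = 18850 + \frac{11}{26} = \frac{490111}{26}$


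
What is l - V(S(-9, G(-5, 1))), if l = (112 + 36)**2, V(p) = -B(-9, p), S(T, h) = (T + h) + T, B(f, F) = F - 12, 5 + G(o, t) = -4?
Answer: 21865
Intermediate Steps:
G(o, t) = -9 (G(o, t) = -5 - 4 = -9)
B(f, F) = -12 + F
S(T, h) = h + 2*T
V(p) = 12 - p (V(p) = -(-12 + p) = 12 - p)
l = 21904 (l = 148**2 = 21904)
l - V(S(-9, G(-5, 1))) = 21904 - (12 - (-9 + 2*(-9))) = 21904 - (12 - (-9 - 18)) = 21904 - (12 - 1*(-27)) = 21904 - (12 + 27) = 21904 - 1*39 = 21904 - 39 = 21865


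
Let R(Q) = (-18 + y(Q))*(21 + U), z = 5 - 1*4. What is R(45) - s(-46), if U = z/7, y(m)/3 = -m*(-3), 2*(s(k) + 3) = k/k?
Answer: 114587/14 ≈ 8184.8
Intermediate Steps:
s(k) = -5/2 (s(k) = -3 + (k/k)/2 = -3 + (½)*1 = -3 + ½ = -5/2)
y(m) = 9*m (y(m) = 3*(-m*(-3)) = 3*(3*m) = 9*m)
z = 1 (z = 5 - 4 = 1)
U = ⅐ (U = 1/7 = 1*(⅐) = ⅐ ≈ 0.14286)
R(Q) = -2664/7 + 1332*Q/7 (R(Q) = (-18 + 9*Q)*(21 + ⅐) = (-18 + 9*Q)*(148/7) = -2664/7 + 1332*Q/7)
R(45) - s(-46) = (-2664/7 + (1332/7)*45) - 1*(-5/2) = (-2664/7 + 59940/7) + 5/2 = 57276/7 + 5/2 = 114587/14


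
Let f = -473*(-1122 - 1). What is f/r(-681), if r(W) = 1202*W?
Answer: -531179/818562 ≈ -0.64892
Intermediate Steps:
f = 531179 (f = -473*(-1123) = 531179)
f/r(-681) = 531179/((1202*(-681))) = 531179/(-818562) = 531179*(-1/818562) = -531179/818562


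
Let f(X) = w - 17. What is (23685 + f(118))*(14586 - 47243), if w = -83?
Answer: -770215345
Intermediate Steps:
f(X) = -100 (f(X) = -83 - 17 = -100)
(23685 + f(118))*(14586 - 47243) = (23685 - 100)*(14586 - 47243) = 23585*(-32657) = -770215345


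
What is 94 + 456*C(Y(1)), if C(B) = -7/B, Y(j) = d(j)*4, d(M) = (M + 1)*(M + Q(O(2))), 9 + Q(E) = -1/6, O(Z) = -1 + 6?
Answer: 1000/7 ≈ 142.86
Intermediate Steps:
O(Z) = 5
Q(E) = -55/6 (Q(E) = -9 - 1/6 = -9 - 1*⅙ = -9 - ⅙ = -55/6)
d(M) = (1 + M)*(-55/6 + M) (d(M) = (M + 1)*(M - 55/6) = (1 + M)*(-55/6 + M))
Y(j) = -110/3 + 4*j² - 98*j/3 (Y(j) = (-55/6 + j² - 49*j/6)*4 = -110/3 + 4*j² - 98*j/3)
94 + 456*C(Y(1)) = 94 + 456*(-7/(-110/3 + 4*1² - 98/3*1)) = 94 + 456*(-7/(-110/3 + 4*1 - 98/3)) = 94 + 456*(-7/(-110/3 + 4 - 98/3)) = 94 + 456*(-7/(-196/3)) = 94 + 456*(-7*(-3/196)) = 94 + 456*(3/28) = 94 + 342/7 = 1000/7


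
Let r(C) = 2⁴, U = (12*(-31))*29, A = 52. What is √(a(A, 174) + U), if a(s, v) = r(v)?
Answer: 2*I*√2693 ≈ 103.79*I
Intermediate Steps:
U = -10788 (U = -372*29 = -10788)
r(C) = 16
a(s, v) = 16
√(a(A, 174) + U) = √(16 - 10788) = √(-10772) = 2*I*√2693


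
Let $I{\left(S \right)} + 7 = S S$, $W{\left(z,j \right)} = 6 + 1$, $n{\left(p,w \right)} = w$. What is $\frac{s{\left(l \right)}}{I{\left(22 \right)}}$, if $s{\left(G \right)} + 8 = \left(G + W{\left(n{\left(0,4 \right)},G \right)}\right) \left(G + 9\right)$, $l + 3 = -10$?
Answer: $\frac{16}{477} \approx 0.033543$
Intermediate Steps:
$l = -13$ ($l = -3 - 10 = -13$)
$W{\left(z,j \right)} = 7$
$s{\left(G \right)} = -8 + \left(7 + G\right) \left(9 + G\right)$ ($s{\left(G \right)} = -8 + \left(G + 7\right) \left(G + 9\right) = -8 + \left(7 + G\right) \left(9 + G\right)$)
$I{\left(S \right)} = -7 + S^{2}$ ($I{\left(S \right)} = -7 + S S = -7 + S^{2}$)
$\frac{s{\left(l \right)}}{I{\left(22 \right)}} = \frac{55 + \left(-13\right)^{2} + 16 \left(-13\right)}{-7 + 22^{2}} = \frac{55 + 169 - 208}{-7 + 484} = \frac{16}{477}$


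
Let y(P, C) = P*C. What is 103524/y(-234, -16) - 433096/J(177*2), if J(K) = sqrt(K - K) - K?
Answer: 23029985/18408 ≈ 1251.1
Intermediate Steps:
y(P, C) = C*P
J(K) = -K (J(K) = sqrt(0) - K = 0 - K = -K)
103524/y(-234, -16) - 433096/J(177*2) = 103524/((-16*(-234))) - 433096/((-177*2)) = 103524/3744 - 433096/((-1*354)) = 103524*(1/3744) - 433096/(-354) = 8627/312 - 433096*(-1/354) = 8627/312 + 216548/177 = 23029985/18408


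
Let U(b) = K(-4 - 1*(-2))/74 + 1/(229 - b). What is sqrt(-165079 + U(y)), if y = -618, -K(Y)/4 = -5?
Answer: I*sqrt(1339911188966)/2849 ≈ 406.3*I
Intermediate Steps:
K(Y) = 20 (K(Y) = -4*(-5) = 20)
U(b) = 10/37 + 1/(229 - b) (U(b) = 20/74 + 1/(229 - b) = 20*(1/74) + 1/(229 - b) = 10/37 + 1/(229 - b))
sqrt(-165079 + U(y)) = sqrt(-165079 + (-2327 + 10*(-618))/(37*(-229 - 618))) = sqrt(-165079 + (1/37)*(-2327 - 6180)/(-847)) = sqrt(-165079 + (1/37)*(-1/847)*(-8507)) = sqrt(-165079 + 8507/31339) = sqrt(-5173402274/31339) = I*sqrt(1339911188966)/2849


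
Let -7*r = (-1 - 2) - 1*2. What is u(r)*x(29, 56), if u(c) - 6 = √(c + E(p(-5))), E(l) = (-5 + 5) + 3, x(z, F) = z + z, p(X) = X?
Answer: 348 + 58*√182/7 ≈ 459.78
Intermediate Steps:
x(z, F) = 2*z
E(l) = 3 (E(l) = 0 + 3 = 3)
r = 5/7 (r = -((-1 - 2) - 1*2)/7 = -(-3 - 2)/7 = -⅐*(-5) = 5/7 ≈ 0.71429)
u(c) = 6 + √(3 + c) (u(c) = 6 + √(c + 3) = 6 + √(3 + c))
u(r)*x(29, 56) = (6 + √(3 + 5/7))*(2*29) = (6 + √(26/7))*58 = (6 + √182/7)*58 = 348 + 58*√182/7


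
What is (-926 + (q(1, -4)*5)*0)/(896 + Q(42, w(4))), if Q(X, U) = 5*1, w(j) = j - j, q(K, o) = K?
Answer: -926/901 ≈ -1.0277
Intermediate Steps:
w(j) = 0
Q(X, U) = 5
(-926 + (q(1, -4)*5)*0)/(896 + Q(42, w(4))) = (-926 + (1*5)*0)/(896 + 5) = (-926 + 5*0)/901 = (-926 + 0)*(1/901) = -926*1/901 = -926/901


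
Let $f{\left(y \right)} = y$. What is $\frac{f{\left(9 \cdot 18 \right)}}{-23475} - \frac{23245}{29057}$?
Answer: $- \frac{183461203}{227371025} \approx -0.80688$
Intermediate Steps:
$\frac{f{\left(9 \cdot 18 \right)}}{-23475} - \frac{23245}{29057} = \frac{9 \cdot 18}{-23475} - \frac{23245}{29057} = 162 \left(- \frac{1}{23475}\right) - \frac{23245}{29057} = - \frac{54}{7825} - \frac{23245}{29057} = - \frac{183461203}{227371025}$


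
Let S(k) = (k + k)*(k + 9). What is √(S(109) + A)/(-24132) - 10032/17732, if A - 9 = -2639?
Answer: -228/403 - √2566/8044 ≈ -0.57205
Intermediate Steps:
A = -2630 (A = 9 - 2639 = -2630)
S(k) = 2*k*(9 + k) (S(k) = (2*k)*(9 + k) = 2*k*(9 + k))
√(S(109) + A)/(-24132) - 10032/17732 = √(2*109*(9 + 109) - 2630)/(-24132) - 10032/17732 = √(2*109*118 - 2630)*(-1/24132) - 10032*1/17732 = √(25724 - 2630)*(-1/24132) - 228/403 = √23094*(-1/24132) - 228/403 = (3*√2566)*(-1/24132) - 228/403 = -√2566/8044 - 228/403 = -228/403 - √2566/8044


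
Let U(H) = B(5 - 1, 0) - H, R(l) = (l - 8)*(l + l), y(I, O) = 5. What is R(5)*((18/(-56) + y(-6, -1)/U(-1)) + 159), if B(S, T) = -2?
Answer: -64545/14 ≈ -4610.4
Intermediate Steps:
R(l) = 2*l*(-8 + l) (R(l) = (-8 + l)*(2*l) = 2*l*(-8 + l))
U(H) = -2 - H
R(5)*((18/(-56) + y(-6, -1)/U(-1)) + 159) = (2*5*(-8 + 5))*((18/(-56) + 5/(-2 - 1*(-1))) + 159) = (2*5*(-3))*((18*(-1/56) + 5/(-2 + 1)) + 159) = -30*((-9/28 + 5/(-1)) + 159) = -30*((-9/28 + 5*(-1)) + 159) = -30*((-9/28 - 5) + 159) = -30*(-149/28 + 159) = -30*4303/28 = -64545/14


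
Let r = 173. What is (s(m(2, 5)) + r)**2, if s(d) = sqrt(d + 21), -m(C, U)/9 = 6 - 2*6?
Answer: 30004 + 1730*sqrt(3) ≈ 33000.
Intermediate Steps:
m(C, U) = 54 (m(C, U) = -9*(6 - 2*6) = -9*(6 - 12) = -9*(-6) = 54)
s(d) = sqrt(21 + d)
(s(m(2, 5)) + r)**2 = (sqrt(21 + 54) + 173)**2 = (sqrt(75) + 173)**2 = (5*sqrt(3) + 173)**2 = (173 + 5*sqrt(3))**2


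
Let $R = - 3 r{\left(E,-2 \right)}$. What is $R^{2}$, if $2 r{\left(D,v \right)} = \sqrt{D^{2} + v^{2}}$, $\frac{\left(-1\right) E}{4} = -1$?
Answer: $45$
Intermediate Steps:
$E = 4$ ($E = \left(-4\right) \left(-1\right) = 4$)
$r{\left(D,v \right)} = \frac{\sqrt{D^{2} + v^{2}}}{2}$
$R = - 3 \sqrt{5}$ ($R = - 3 \frac{\sqrt{4^{2} + \left(-2\right)^{2}}}{2} = - 3 \frac{\sqrt{16 + 4}}{2} = - 3 \frac{\sqrt{20}}{2} = - 3 \frac{2 \sqrt{5}}{2} = - 3 \sqrt{5} \approx -6.7082$)
$R^{2} = \left(- 3 \sqrt{5}\right)^{2} = 45$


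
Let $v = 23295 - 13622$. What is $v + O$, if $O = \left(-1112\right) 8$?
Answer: $777$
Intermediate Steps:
$v = 9673$ ($v = 23295 - 13622 = 9673$)
$O = -8896$
$v + O = 9673 - 8896 = 777$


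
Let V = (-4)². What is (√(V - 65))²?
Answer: -49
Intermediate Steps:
V = 16
(√(V - 65))² = (√(16 - 65))² = (√(-49))² = (7*I)² = -49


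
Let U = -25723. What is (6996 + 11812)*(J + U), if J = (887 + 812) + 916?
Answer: -434615264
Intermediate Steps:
J = 2615 (J = 1699 + 916 = 2615)
(6996 + 11812)*(J + U) = (6996 + 11812)*(2615 - 25723) = 18808*(-23108) = -434615264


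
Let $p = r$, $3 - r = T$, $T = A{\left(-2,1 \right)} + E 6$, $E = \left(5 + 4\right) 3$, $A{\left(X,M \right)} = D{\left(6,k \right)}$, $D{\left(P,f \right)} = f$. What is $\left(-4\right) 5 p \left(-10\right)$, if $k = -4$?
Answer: $-31000$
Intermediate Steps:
$A{\left(X,M \right)} = -4$
$E = 27$ ($E = 9 \cdot 3 = 27$)
$T = 158$ ($T = -4 + 27 \cdot 6 = -4 + 162 = 158$)
$r = -155$ ($r = 3 - 158 = -155$)
$p = -155$
$\left(-4\right) 5 p \left(-10\right) = \left(-4\right) 5 \left(-155\right) \left(-10\right) = \left(-20\right) \left(-155\right) \left(-10\right) = 3100 \left(-10\right) = -31000$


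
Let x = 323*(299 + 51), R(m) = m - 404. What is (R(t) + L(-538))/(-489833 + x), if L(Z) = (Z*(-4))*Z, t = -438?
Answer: 1158618/376783 ≈ 3.0750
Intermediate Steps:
L(Z) = -4*Z**2 (L(Z) = (-4*Z)*Z = -4*Z**2)
R(m) = -404 + m
x = 113050 (x = 323*350 = 113050)
(R(t) + L(-538))/(-489833 + x) = ((-404 - 438) - 4*(-538)**2)/(-489833 + 113050) = (-842 - 4*289444)/(-376783) = (-842 - 1157776)*(-1/376783) = -1158618*(-1/376783) = 1158618/376783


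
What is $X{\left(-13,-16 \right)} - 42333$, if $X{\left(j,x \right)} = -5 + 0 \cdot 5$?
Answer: $-42338$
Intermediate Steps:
$X{\left(j,x \right)} = -5$ ($X{\left(j,x \right)} = -5 + 0 = -5$)
$X{\left(-13,-16 \right)} - 42333 = -5 - 42333 = -42338$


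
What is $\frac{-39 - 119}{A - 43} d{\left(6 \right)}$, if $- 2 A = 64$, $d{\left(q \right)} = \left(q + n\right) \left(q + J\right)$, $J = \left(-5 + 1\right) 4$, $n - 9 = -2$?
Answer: $- \frac{4108}{15} \approx -273.87$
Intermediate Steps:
$n = 7$ ($n = 9 - 2 = 7$)
$J = -16$ ($J = \left(-4\right) 4 = -16$)
$d{\left(q \right)} = \left(-16 + q\right) \left(7 + q\right)$ ($d{\left(q \right)} = \left(q + 7\right) \left(q - 16\right) = \left(7 + q\right) \left(-16 + q\right) = \left(-16 + q\right) \left(7 + q\right)$)
$A = -32$ ($A = \left(- \frac{1}{2}\right) 64 = -32$)
$\frac{-39 - 119}{A - 43} d{\left(6 \right)} = \frac{-39 - 119}{-32 - 43} \left(-112 + 6^{2} - 54\right) = - \frac{158}{-75} \left(-112 + 36 - 54\right) = \left(-158\right) \left(- \frac{1}{75}\right) \left(-130\right) = \frac{158}{75} \left(-130\right) = - \frac{4108}{15}$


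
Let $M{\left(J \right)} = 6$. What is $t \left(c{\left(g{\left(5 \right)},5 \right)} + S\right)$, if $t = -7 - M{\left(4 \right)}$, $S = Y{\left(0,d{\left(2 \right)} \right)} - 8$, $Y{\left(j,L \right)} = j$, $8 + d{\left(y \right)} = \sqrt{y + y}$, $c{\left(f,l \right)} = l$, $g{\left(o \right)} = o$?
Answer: $39$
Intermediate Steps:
$d{\left(y \right)} = -8 + \sqrt{2} \sqrt{y}$ ($d{\left(y \right)} = -8 + \sqrt{y + y} = -8 + \sqrt{2 y} = -8 + \sqrt{2} \sqrt{y}$)
$S = -8$ ($S = 0 - 8 = -8$)
$t = -13$ ($t = -7 - 6 = -13$)
$t \left(c{\left(g{\left(5 \right)},5 \right)} + S\right) = - 13 \left(5 - 8\right) = \left(-13\right) \left(-3\right) = 39$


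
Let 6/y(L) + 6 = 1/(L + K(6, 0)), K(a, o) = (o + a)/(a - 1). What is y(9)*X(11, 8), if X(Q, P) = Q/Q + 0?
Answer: -306/301 ≈ -1.0166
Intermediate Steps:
K(a, o) = (a + o)/(-1 + a)
y(L) = 6/(-6 + 1/(6/5 + L)) (y(L) = 6/(-6 + 1/(L + (6 + 0)/(-1 + 6))) = 6/(-6 + 1/(L + 6/5)) = 6/(-6 + 1/(6/5 + L)))
X(Q, P) = 1 (X(Q, P) = 1 + 0 = 1)
y(9)*X(11, 8) = (6*(-6 - 5*9)/(31 + 30*9))*1 = (6*(-6 - 45)/(31 + 270))*1 = (6*(-51)/301)*1 = (6*(1/301)*(-51))*1 = -306/301*1 = -306/301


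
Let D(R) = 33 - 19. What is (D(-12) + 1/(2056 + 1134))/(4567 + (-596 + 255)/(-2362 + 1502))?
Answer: 3840846/1253019559 ≈ 0.0030653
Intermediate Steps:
D(R) = 14
(D(-12) + 1/(2056 + 1134))/(4567 + (-596 + 255)/(-2362 + 1502)) = (14 + 1/(2056 + 1134))/(4567 + (-596 + 255)/(-2362 + 1502)) = (14 + 1/3190)/(4567 - 341/(-860)) = (14 + 1/3190)/(4567 - 341*(-1/860)) = 44661/(3190*(4567 + 341/860)) = 44661/(3190*(3927961/860)) = (44661/3190)*(860/3927961) = 3840846/1253019559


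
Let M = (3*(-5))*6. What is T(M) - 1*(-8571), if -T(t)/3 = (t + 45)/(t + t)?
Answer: 34281/4 ≈ 8570.3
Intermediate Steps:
M = -90 (M = -15*6 = -90)
T(t) = -3*(45 + t)/(2*t) (T(t) = -3*(t + 45)/(t + t) = -3*(45 + t)/(2*t))
T(M) - 1*(-8571) = (3/2)*(-45 - 1*(-90))/(-90) - 1*(-8571) = (3/2)*(-1/90)*(-45 + 90) + 8571 = (3/2)*(-1/90)*45 + 8571 = -¾ + 8571 = 34281/4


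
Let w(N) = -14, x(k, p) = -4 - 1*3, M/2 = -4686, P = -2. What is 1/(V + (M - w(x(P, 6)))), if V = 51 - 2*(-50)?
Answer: -1/9207 ≈ -0.00010861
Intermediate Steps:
M = -9372 (M = 2*(-4686) = -9372)
x(k, p) = -7 (x(k, p) = -4 - 3 = -7)
V = 151 (V = 51 + 100 = 151)
1/(V + (M - w(x(P, 6)))) = 1/(151 + (-9372 - 1*(-14))) = 1/(151 + (-9372 + 14)) = 1/(151 - 9358) = 1/(-9207) = -1/9207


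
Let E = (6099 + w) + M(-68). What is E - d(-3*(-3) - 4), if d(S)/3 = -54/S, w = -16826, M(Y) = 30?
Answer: -53323/5 ≈ -10665.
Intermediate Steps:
E = -10697 (E = (6099 - 16826) + 30 = -10727 + 30 = -10697)
d(S) = -162/S (d(S) = 3*(-54/S) = -162/S)
E - d(-3*(-3) - 4) = -10697 - (-162)/(-3*(-3) - 4) = -10697 - (-162)/(9 - 4) = -10697 - (-162)/5 = -10697 - 1*(-162/5) = -10697 + 162/5 = -53323/5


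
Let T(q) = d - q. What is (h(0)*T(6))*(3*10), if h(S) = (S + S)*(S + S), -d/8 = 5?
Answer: 0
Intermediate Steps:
d = -40 (d = -8*5 = -40)
h(S) = 4*S**2 (h(S) = (2*S)*(2*S) = 4*S**2)
T(q) = -40 - q
(h(0)*T(6))*(3*10) = ((4*0**2)*(-40 - 1*6))*(3*10) = ((4*0)*(-40 - 6))*30 = (0*(-46))*30 = 0*30 = 0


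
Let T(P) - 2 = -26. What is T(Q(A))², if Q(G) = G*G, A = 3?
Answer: 576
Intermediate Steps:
Q(G) = G²
T(P) = -24 (T(P) = 2 - 26 = -24)
T(Q(A))² = (-24)² = 576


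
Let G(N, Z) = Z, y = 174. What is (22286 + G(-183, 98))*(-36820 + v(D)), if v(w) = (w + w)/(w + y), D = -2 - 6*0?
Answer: -35439714224/43 ≈ -8.2418e+8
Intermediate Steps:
D = -2 (D = -2 + 0 = -2)
v(w) = 2*w/(174 + w) (v(w) = (w + w)/(w + 174) = (2*w)/(174 + w) = 2*w/(174 + w))
(22286 + G(-183, 98))*(-36820 + v(D)) = (22286 + 98)*(-36820 + 2*(-2)/(174 - 2)) = 22384*(-36820 + 2*(-2)/172) = 22384*(-36820 + 2*(-2)*(1/172)) = 22384*(-36820 - 1/43) = 22384*(-1583261/43) = -35439714224/43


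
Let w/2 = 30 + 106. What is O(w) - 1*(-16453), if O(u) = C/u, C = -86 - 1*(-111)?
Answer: 4475241/272 ≈ 16453.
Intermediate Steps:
w = 272 (w = 2*(30 + 106) = 2*136 = 272)
C = 25 (C = -86 + 111 = 25)
O(u) = 25/u
O(w) - 1*(-16453) = 25/272 - 1*(-16453) = 25*(1/272) + 16453 = 25/272 + 16453 = 4475241/272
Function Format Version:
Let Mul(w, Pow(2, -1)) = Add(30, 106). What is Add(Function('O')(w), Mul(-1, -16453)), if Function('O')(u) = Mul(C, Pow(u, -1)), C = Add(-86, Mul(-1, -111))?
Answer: Rational(4475241, 272) ≈ 16453.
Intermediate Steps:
w = 272 (w = Mul(2, Add(30, 106)) = Mul(2, 136) = 272)
C = 25 (C = Add(-86, 111) = 25)
Function('O')(u) = Mul(25, Pow(u, -1))
Add(Function('O')(w), Mul(-1, -16453)) = Add(Mul(25, Pow(272, -1)), Mul(-1, -16453)) = Add(Mul(25, Rational(1, 272)), 16453) = Add(Rational(25, 272), 16453) = Rational(4475241, 272)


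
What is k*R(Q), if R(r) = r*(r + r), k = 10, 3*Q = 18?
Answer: 720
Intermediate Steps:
Q = 6 (Q = (⅓)*18 = 6)
R(r) = 2*r² (R(r) = r*(2*r) = 2*r²)
k*R(Q) = 10*(2*6²) = 10*(2*36) = 10*72 = 720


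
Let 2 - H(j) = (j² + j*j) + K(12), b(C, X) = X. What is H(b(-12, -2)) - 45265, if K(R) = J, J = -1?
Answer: -45270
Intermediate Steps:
K(R) = -1
H(j) = 3 - 2*j² (H(j) = 2 - ((j² + j*j) - 1) = 2 - ((j² + j²) - 1) = 2 - (2*j² - 1) = 2 - (-1 + 2*j²) = 2 + (1 - 2*j²) = 3 - 2*j²)
H(b(-12, -2)) - 45265 = (3 - 2*(-2)²) - 45265 = (3 - 2*4) - 45265 = (3 - 8) - 45265 = -5 - 45265 = -45270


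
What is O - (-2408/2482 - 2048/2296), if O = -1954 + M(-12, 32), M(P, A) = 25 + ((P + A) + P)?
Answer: -683533563/356167 ≈ -1919.1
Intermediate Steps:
M(P, A) = 25 + A + 2*P (M(P, A) = 25 + ((A + P) + P) = 25 + (A + 2*P) = 25 + A + 2*P)
O = -1921 (O = -1954 + (25 + 32 + 2*(-12)) = -1954 + (25 + 32 - 24) = -1954 + 33 = -1921)
O - (-2408/2482 - 2048/2296) = -1921 - (-2408/2482 - 2048/2296) = -1921 - (-2408*1/2482 - 2048*1/2296) = -1921 - (-1204/1241 - 256/287) = -1921 - 1*(-663244/356167) = -1921 + 663244/356167 = -683533563/356167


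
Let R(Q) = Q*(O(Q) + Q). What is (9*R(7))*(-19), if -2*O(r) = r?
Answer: -8379/2 ≈ -4189.5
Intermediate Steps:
O(r) = -r/2
R(Q) = Q²/2 (R(Q) = Q*(-Q/2 + Q) = Q*(Q/2) = Q²/2)
(9*R(7))*(-19) = (9*((½)*7²))*(-19) = (9*((½)*49))*(-19) = (9*(49/2))*(-19) = (441/2)*(-19) = -8379/2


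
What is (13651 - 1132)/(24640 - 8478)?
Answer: 12519/16162 ≈ 0.77459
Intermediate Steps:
(13651 - 1132)/(24640 - 8478) = 12519/16162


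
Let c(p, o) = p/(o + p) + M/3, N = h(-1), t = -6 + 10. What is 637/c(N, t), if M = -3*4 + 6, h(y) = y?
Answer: -273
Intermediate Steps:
M = -6 (M = -12 + 6 = -6)
t = 4
N = -1
c(p, o) = -2 + p/(o + p) (c(p, o) = p/(o + p) - 6/3 = p/(o + p) - 6*⅓ = p/(o + p) - 2 = -2 + p/(o + p))
637/c(N, t) = 637/(((-1*(-1) - 2*4)/(4 - 1))) = 637/(((1 - 8)/3)) = 637/(((⅓)*(-7))) = 637/(-7/3) = 637*(-3/7) = -273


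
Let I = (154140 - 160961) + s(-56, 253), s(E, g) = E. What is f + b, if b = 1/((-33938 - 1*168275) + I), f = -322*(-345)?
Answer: 23227808099/209090 ≈ 1.1109e+5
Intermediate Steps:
I = -6877 (I = (154140 - 160961) - 56 = -6821 - 56 = -6877)
f = 111090
b = -1/209090 (b = 1/((-33938 - 1*168275) - 6877) = 1/((-33938 - 168275) - 6877) = 1/(-202213 - 6877) = 1/(-209090) = -1/209090 ≈ -4.7826e-6)
f + b = 111090 - 1/209090 = 23227808099/209090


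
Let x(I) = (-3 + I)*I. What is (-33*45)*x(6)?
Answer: -26730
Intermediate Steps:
x(I) = I*(-3 + I)
(-33*45)*x(6) = (-33*45)*(6*(-3 + 6)) = -8910*3 = -1485*18 = -26730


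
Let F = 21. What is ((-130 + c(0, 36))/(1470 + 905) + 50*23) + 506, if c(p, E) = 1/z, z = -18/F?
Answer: 23597213/14250 ≈ 1655.9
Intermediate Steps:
z = -6/7 (z = -18/21 = -18*1/21 = -6/7 ≈ -0.85714)
c(p, E) = -7/6 (c(p, E) = 1/(-6/7) = -7/6)
((-130 + c(0, 36))/(1470 + 905) + 50*23) + 506 = ((-130 - 7/6)/(1470 + 905) + 50*23) + 506 = (-787/6/2375 + 1150) + 506 = (-787/6*1/2375 + 1150) + 506 = (-787/14250 + 1150) + 506 = 16386713/14250 + 506 = 23597213/14250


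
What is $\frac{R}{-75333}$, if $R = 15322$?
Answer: $- \frac{15322}{75333} \approx -0.20339$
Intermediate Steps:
$\frac{R}{-75333} = \frac{15322}{-75333} = 15322 \left(- \frac{1}{75333}\right) = - \frac{15322}{75333}$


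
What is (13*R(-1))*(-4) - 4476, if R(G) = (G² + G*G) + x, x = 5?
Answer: -4840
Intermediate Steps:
R(G) = 5 + 2*G² (R(G) = (G² + G*G) + 5 = (G² + G²) + 5 = 2*G² + 5 = 5 + 2*G²)
(13*R(-1))*(-4) - 4476 = (13*(5 + 2*(-1)²))*(-4) - 4476 = (13*(5 + 2*1))*(-4) - 4476 = (13*(5 + 2))*(-4) - 4476 = (13*7)*(-4) - 4476 = 91*(-4) - 4476 = -364 - 4476 = -4840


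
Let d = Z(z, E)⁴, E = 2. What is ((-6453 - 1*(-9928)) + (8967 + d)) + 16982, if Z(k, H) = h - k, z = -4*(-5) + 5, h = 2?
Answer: 309265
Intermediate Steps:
z = 25 (z = 20 + 5 = 25)
Z(k, H) = 2 - k
d = 279841 (d = (2 - 1*25)⁴ = (2 - 25)⁴ = (-23)⁴ = 279841)
((-6453 - 1*(-9928)) + (8967 + d)) + 16982 = ((-6453 - 1*(-9928)) + (8967 + 279841)) + 16982 = ((-6453 + 9928) + 288808) + 16982 = (3475 + 288808) + 16982 = 292283 + 16982 = 309265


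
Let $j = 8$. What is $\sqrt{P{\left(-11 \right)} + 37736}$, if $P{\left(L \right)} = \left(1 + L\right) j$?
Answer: $6 \sqrt{1046} \approx 194.05$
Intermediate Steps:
$P{\left(L \right)} = 8 + 8 L$ ($P{\left(L \right)} = \left(1 + L\right) 8 = 8 + 8 L$)
$\sqrt{P{\left(-11 \right)} + 37736} = \sqrt{\left(8 + 8 \left(-11\right)\right) + 37736} = \sqrt{\left(8 - 88\right) + 37736} = \sqrt{-80 + 37736} = \sqrt{37656} = 6 \sqrt{1046}$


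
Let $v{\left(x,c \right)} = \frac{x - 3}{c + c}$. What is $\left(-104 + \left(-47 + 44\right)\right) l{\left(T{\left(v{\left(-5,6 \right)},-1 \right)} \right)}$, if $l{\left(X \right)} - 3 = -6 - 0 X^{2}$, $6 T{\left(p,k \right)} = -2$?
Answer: $321$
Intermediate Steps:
$v{\left(x,c \right)} = \frac{-3 + x}{2 c}$
$T{\left(p,k \right)} = - \frac{1}{3}$ ($T{\left(p,k \right)} = \frac{1}{6} \left(-2\right) = - \frac{1}{3}$)
$l{\left(X \right)} = -3$ ($l{\left(X \right)} = 3 - \left(6 + 0 X^{2}\right) = 3 - 6 = -3$)
$\left(-104 + \left(-47 + 44\right)\right) l{\left(T{\left(v{\left(-5,6 \right)},-1 \right)} \right)} = \left(-104 + \left(-47 + 44\right)\right) \left(-3\right) = \left(-104 - 3\right) \left(-3\right) = \left(-107\right) \left(-3\right) = 321$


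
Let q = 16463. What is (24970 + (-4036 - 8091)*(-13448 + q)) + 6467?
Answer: -36531468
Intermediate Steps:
(24970 + (-4036 - 8091)*(-13448 + q)) + 6467 = (24970 + (-4036 - 8091)*(-13448 + 16463)) + 6467 = (24970 - 12127*3015) + 6467 = (24970 - 36562905) + 6467 = -36537935 + 6467 = -36531468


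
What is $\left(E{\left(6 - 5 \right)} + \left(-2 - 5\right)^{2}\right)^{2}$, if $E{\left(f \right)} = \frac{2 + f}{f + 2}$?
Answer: $2500$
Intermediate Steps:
$E{\left(f \right)} = 1$ ($E{\left(f \right)} = \frac{2 + f}{2 + f} = 1$)
$\left(E{\left(6 - 5 \right)} + \left(-2 - 5\right)^{2}\right)^{2} = \left(1 + \left(-2 - 5\right)^{2}\right)^{2} = \left(1 + \left(-7\right)^{2}\right)^{2} = \left(1 + 49\right)^{2} = 50^{2} = 2500$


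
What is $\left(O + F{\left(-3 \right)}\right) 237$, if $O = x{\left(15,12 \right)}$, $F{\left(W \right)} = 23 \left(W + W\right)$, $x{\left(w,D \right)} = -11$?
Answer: $-35313$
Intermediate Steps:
$F{\left(W \right)} = 46 W$ ($F{\left(W \right)} = 23 \cdot 2 W = 46 W$)
$O = -11$
$\left(O + F{\left(-3 \right)}\right) 237 = \left(-11 + 46 \left(-3\right)\right) 237 = \left(-11 - 138\right) 237 = \left(-149\right) 237 = -35313$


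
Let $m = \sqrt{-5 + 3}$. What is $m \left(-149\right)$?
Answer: $- 149 i \sqrt{2} \approx - 210.72 i$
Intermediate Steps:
$m = i \sqrt{2}$ ($m = \sqrt{-2} = i \sqrt{2} \approx 1.4142 i$)
$m \left(-149\right) = i \sqrt{2} \left(-149\right) = - 149 i \sqrt{2}$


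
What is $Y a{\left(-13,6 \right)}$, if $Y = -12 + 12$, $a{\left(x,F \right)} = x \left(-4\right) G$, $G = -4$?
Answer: $0$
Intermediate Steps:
$a{\left(x,F \right)} = 16 x$ ($a{\left(x,F \right)} = x \left(-4\right) \left(-4\right) = - 4 x \left(-4\right) = 16 x$)
$Y = 0$
$Y a{\left(-13,6 \right)} = 0 \cdot 16 \left(-13\right) = 0 \left(-208\right) = 0$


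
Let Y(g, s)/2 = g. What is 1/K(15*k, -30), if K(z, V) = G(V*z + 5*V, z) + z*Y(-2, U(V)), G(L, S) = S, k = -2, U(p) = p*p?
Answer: 1/90 ≈ 0.011111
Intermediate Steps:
U(p) = p**2
Y(g, s) = 2*g
K(z, V) = -3*z (K(z, V) = z + z*(2*(-2)) = z + z*(-4) = z - 4*z = -3*z)
1/K(15*k, -30) = 1/(-45*(-2)) = 1/(-3*(-30)) = 1/90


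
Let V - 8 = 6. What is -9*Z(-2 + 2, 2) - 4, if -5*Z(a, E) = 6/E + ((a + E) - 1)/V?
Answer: 107/70 ≈ 1.5286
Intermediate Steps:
V = 14 (V = 8 + 6 = 14)
Z(a, E) = 1/70 - 6/(5*E) - E/70 - a/70 (Z(a, E) = -(6/E + ((a + E) - 1)/14)/5 = -(6/E + ((E + a) - 1)*(1/14))/5 = -(6/E + (-1 + E + a)*(1/14))/5 = -(6/E + (-1/14 + E/14 + a/14))/5 = -(-1/14 + 6/E + E/14 + a/14)/5 = 1/70 - 6/(5*E) - E/70 - a/70)
-9*Z(-2 + 2, 2) - 4 = -9*(-84 - 1*2*(-1 + 2 + (-2 + 2)))/(70*2) - 4 = -9*(-84 - 1*2*(-1 + 2 + 0))/(70*2) - 4 = -9*(-84 - 1*2*1)/(70*2) - 4 = -9*(-84 - 2)/(70*2) - 4 = -9*(-86)/(70*2) - 4 = -9*(-43/70) - 4 = 387/70 - 4 = 107/70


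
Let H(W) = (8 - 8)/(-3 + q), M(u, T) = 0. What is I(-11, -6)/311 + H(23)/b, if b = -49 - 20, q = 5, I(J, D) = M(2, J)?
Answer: 0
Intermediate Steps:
I(J, D) = 0
H(W) = 0 (H(W) = (8 - 8)/(-3 + 5) = 0/2 = 0*(1/2) = 0)
b = -69
I(-11, -6)/311 + H(23)/b = 0/311 + 0/(-69) = 0*(1/311) + 0*(-1/69) = 0 + 0 = 0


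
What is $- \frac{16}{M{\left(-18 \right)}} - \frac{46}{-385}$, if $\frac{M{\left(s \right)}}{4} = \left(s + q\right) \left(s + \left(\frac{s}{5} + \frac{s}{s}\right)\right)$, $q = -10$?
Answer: $\frac{4463}{39655} \approx 0.11255$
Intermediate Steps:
$M{\left(s \right)} = 4 \left(1 + \frac{6 s}{5}\right) \left(-10 + s\right)$ ($M{\left(s \right)} = 4 \left(s - 10\right) \left(s + \left(\frac{s}{5} + \frac{s}{s}\right)\right) = 4 \left(-10 + s\right) \left(s + \left(s \frac{1}{5} + 1\right)\right) = 4 \left(-10 + s\right) \left(s + \left(\frac{s}{5} + 1\right)\right) = 4 \left(-10 + s\right) \left(s + \left(1 + \frac{s}{5}\right)\right) = 4 \left(-10 + s\right) \left(1 + \frac{6 s}{5}\right) = 4 \left(1 + \frac{6 s}{5}\right) \left(-10 + s\right)$)
$- \frac{16}{M{\left(-18 \right)}} - \frac{46}{-385} = - \frac{16}{-40 - -792 + \frac{24 \left(-18\right)^{2}}{5}} - \frac{46}{-385} = - \frac{16}{-40 + 792 + \frac{24}{5} \cdot 324} - - \frac{46}{385} = - \frac{16}{-40 + 792 + \frac{7776}{5}} + \frac{46}{385} = - \frac{16}{\frac{11536}{5}} + \frac{46}{385} = \left(-16\right) \frac{5}{11536} + \frac{46}{385} = - \frac{5}{721} + \frac{46}{385} = \frac{4463}{39655}$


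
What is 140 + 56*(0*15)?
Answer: 140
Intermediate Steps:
140 + 56*(0*15) = 140 + 56*0 = 140 + 0 = 140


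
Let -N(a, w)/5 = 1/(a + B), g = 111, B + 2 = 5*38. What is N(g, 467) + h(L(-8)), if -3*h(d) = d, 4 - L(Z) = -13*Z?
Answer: 29885/897 ≈ 33.317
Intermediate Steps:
B = 188 (B = -2 + 5*38 = -2 + 190 = 188)
L(Z) = 4 + 13*Z (L(Z) = 4 - (-13)*Z = 4 + 13*Z)
h(d) = -d/3
N(a, w) = -5/(188 + a) (N(a, w) = -5/(a + 188) = -5/(188 + a))
N(g, 467) + h(L(-8)) = -5/(188 + 111) - (4 + 13*(-8))/3 = -5/299 - (4 - 104)/3 = -5*1/299 - ⅓*(-100) = -5/299 + 100/3 = 29885/897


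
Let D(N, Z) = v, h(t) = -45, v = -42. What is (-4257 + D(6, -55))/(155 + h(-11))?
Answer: -4299/110 ≈ -39.082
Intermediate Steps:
D(N, Z) = -42
(-4257 + D(6, -55))/(155 + h(-11)) = (-4257 - 42)/(155 - 45) = -4299/110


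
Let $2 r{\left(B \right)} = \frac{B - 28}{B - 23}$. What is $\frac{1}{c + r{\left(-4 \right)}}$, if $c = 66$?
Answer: $\frac{27}{1798} \approx 0.015017$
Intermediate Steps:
$r{\left(B \right)} = \frac{-28 + B}{2 \left(-23 + B\right)}$ ($r{\left(B \right)} = \frac{\left(B - 28\right) \frac{1}{B - 23}}{2} = \frac{\left(-28 + B\right) \frac{1}{-23 + B}}{2} = \frac{\frac{1}{-23 + B} \left(-28 + B\right)}{2} = \frac{-28 + B}{2 \left(-23 + B\right)}$)
$\frac{1}{c + r{\left(-4 \right)}} = \frac{1}{66 + \frac{-28 - 4}{2 \left(-23 - 4\right)}} = \frac{1}{66 + \frac{1}{2} \frac{1}{-27} \left(-32\right)} = \frac{1}{66 + \frac{1}{2} \left(- \frac{1}{27}\right) \left(-32\right)} = \frac{1}{66 + \frac{16}{27}} = \frac{1}{\frac{1798}{27}} = \frac{27}{1798}$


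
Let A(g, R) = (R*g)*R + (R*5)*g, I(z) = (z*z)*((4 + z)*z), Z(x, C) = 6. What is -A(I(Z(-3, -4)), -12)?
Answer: -181440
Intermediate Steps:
I(z) = z**3*(4 + z) (I(z) = z**2*(z*(4 + z)) = z**3*(4 + z))
A(g, R) = g*R**2 + 5*R*g (A(g, R) = g*R**2 + (5*R)*g = g*R**2 + 5*R*g)
-A(I(Z(-3, -4)), -12) = -(-12)*6**3*(4 + 6)*(5 - 12) = -(-12)*216*10*(-7) = -(-12)*2160*(-7) = -1*181440 = -181440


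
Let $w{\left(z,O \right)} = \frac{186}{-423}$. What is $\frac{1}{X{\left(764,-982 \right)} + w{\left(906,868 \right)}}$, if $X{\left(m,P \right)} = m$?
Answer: $\frac{141}{107662} \approx 0.0013097$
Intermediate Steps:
$w{\left(z,O \right)} = - \frac{62}{141}$ ($w{\left(z,O \right)} = 186 \left(- \frac{1}{423}\right) = - \frac{62}{141}$)
$\frac{1}{X{\left(764,-982 \right)} + w{\left(906,868 \right)}} = \frac{1}{764 - \frac{62}{141}} = \frac{1}{\frac{107662}{141}} = \frac{141}{107662}$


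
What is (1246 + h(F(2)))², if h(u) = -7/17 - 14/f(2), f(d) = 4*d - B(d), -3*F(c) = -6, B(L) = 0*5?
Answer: 7153945561/4624 ≈ 1.5471e+6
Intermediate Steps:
B(L) = 0
F(c) = 2 (F(c) = -⅓*(-6) = 2)
f(d) = 4*d (f(d) = 4*d - 1*0 = 4*d + 0 = 4*d)
h(u) = -147/68 (h(u) = -7/17 - 14/(4*2) = -7*1/17 - 14/8 = -7/17 - 14*⅛ = -7/17 - 7/4 = -147/68)
(1246 + h(F(2)))² = (1246 - 147/68)² = (84581/68)² = 7153945561/4624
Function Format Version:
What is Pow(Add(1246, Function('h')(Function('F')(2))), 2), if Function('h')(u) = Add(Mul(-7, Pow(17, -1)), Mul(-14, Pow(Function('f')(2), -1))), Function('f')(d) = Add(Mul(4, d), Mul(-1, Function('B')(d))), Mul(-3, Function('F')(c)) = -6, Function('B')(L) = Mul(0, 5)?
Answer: Rational(7153945561, 4624) ≈ 1.5471e+6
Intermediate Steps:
Function('B')(L) = 0
Function('F')(c) = 2 (Function('F')(c) = Mul(Rational(-1, 3), -6) = 2)
Function('f')(d) = Mul(4, d) (Function('f')(d) = Add(Mul(4, d), Mul(-1, 0)) = Add(Mul(4, d), 0) = Mul(4, d))
Function('h')(u) = Rational(-147, 68) (Function('h')(u) = Add(Mul(-7, Pow(17, -1)), Mul(-14, Pow(Mul(4, 2), -1))) = Add(Mul(-7, Rational(1, 17)), Mul(-14, Pow(8, -1))) = Add(Rational(-7, 17), Mul(-14, Rational(1, 8))) = Add(Rational(-7, 17), Rational(-7, 4)) = Rational(-147, 68))
Pow(Add(1246, Function('h')(Function('F')(2))), 2) = Pow(Add(1246, Rational(-147, 68)), 2) = Pow(Rational(84581, 68), 2) = Rational(7153945561, 4624)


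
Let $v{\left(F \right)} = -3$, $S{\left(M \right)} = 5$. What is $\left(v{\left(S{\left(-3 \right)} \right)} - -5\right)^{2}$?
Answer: $4$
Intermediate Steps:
$\left(v{\left(S{\left(-3 \right)} \right)} - -5\right)^{2} = \left(-3 - -5\right)^{2} = \left(-3 + 5\right)^{2} = 2^{2} = 4$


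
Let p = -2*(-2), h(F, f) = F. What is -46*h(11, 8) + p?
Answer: -502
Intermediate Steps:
p = 4
-46*h(11, 8) + p = -46*11 + 4 = -506 + 4 = -502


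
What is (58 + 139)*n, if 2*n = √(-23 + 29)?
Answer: 197*√6/2 ≈ 241.27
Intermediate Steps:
n = √6/2 (n = √(-23 + 29)/2 = √6/2 ≈ 1.2247)
(58 + 139)*n = (58 + 139)*(√6/2) = 197*(√6/2) = 197*√6/2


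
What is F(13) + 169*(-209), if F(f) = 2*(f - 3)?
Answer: -35301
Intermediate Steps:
F(f) = -6 + 2*f (F(f) = 2*(-3 + f) = -6 + 2*f)
F(13) + 169*(-209) = (-6 + 2*13) + 169*(-209) = (-6 + 26) - 35321 = 20 - 35321 = -35301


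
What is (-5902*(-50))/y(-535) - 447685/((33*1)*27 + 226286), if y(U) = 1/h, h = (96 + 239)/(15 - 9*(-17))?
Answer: 5614575560855/9541434 ≈ 5.8844e+5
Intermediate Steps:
h = 335/168 (h = 335/(15 + 153) = 335/168 ≈ 1.9940)
y(U) = 168/335 (y(U) = 1/(335/168) = 168/335)
(-5902*(-50))/y(-535) - 447685/((33*1)*27 + 226286) = (-5902*(-50))/(168/335) - 447685/((33*1)*27 + 226286) = 295100*(335/168) - 447685/(33*27 + 226286) = 24714625/42 - 447685/(891 + 226286) = 24714625/42 - 447685/227177 = 5614575560855/9541434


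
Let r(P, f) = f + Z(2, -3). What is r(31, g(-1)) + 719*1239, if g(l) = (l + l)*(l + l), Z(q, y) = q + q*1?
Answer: 890849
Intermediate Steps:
Z(q, y) = 2*q (Z(q, y) = q + q = 2*q)
g(l) = 4*l**2 (g(l) = (2*l)*(2*l) = 4*l**2)
r(P, f) = 4 + f (r(P, f) = f + 2*2 = f + 4 = 4 + f)
r(31, g(-1)) + 719*1239 = (4 + 4*(-1)**2) + 719*1239 = (4 + 4*1) + 890841 = (4 + 4) + 890841 = 8 + 890841 = 890849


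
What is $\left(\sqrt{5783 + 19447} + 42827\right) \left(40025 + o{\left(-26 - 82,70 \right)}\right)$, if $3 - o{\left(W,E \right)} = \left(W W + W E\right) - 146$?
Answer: $1544769890 + 1046030 \sqrt{30} \approx 1.5505 \cdot 10^{9}$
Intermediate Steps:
$o{\left(W,E \right)} = 149 - W^{2} - E W$ ($o{\left(W,E \right)} = 3 - \left(\left(W W + W E\right) - 146\right) = 3 - \left(\left(W^{2} + E W\right) - 146\right) = 3 - \left(-146 + W^{2} + E W\right) = 149 - W^{2} - E W$)
$\left(\sqrt{5783 + 19447} + 42827\right) \left(40025 + o{\left(-26 - 82,70 \right)}\right) = \left(\sqrt{5783 + 19447} + 42827\right) \left(40025 - \left(-149 + \left(-26 - 82\right)^{2} + 70 \left(-26 - 82\right)\right)\right) = \left(\sqrt{25230} + 42827\right) \left(40025 - \left(-149 + \left(-26 - 82\right)^{2} + 70 \left(-26 - 82\right)\right)\right) = \left(29 \sqrt{30} + 42827\right) \left(40025 - \left(11515 - 7560\right)\right) = \left(42827 + 29 \sqrt{30}\right) \left(40025 + \left(149 - 11664 + 7560\right)\right) = \left(42827 + 29 \sqrt{30}\right) \left(40025 - 3955\right) = \left(42827 + 29 \sqrt{30}\right) 36070 = 1544769890 + 1046030 \sqrt{30}$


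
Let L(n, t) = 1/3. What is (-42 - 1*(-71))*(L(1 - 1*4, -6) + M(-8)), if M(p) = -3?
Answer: -232/3 ≈ -77.333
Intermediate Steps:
L(n, t) = ⅓
(-42 - 1*(-71))*(L(1 - 1*4, -6) + M(-8)) = (-42 - 1*(-71))*(⅓ - 3) = (-42 + 71)*(-8/3) = 29*(-8/3) = -232/3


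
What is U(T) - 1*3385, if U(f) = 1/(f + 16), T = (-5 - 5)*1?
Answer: -20309/6 ≈ -3384.8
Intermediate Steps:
T = -10 (T = -10*1 = -10)
U(f) = 1/(16 + f)
U(T) - 1*3385 = 1/(16 - 10) - 1*3385 = 1/6 - 3385 = ⅙ - 3385 = -20309/6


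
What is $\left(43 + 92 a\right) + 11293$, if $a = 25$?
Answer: $13636$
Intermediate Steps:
$\left(43 + 92 a\right) + 11293 = \left(43 + 92 \cdot 25\right) + 11293 = \left(43 + 2300\right) + 11293 = 2343 + 11293 = 13636$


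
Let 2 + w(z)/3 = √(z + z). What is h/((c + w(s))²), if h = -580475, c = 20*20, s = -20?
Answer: 580475*I/(4*(-38719*I + 1182*√10)) ≈ -3.7134 + 0.35848*I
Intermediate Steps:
c = 400
w(z) = -6 + 3*√2*√z (w(z) = -6 + 3*√(z + z) = -6 + 3*√(2*z) = -6 + 3*(√2*√z) = -6 + 3*√2*√z)
h/((c + w(s))²) = -580475/(400 + (-6 + 3*√2*√(-20)))² = -580475/(400 + (-6 + 3*√2*(2*I*√5)))² = -580475/(400 + (-6 + 6*I*√10))² = -580475/(394 + 6*I*√10)²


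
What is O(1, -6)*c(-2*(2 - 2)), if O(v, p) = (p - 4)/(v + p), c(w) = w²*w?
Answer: 0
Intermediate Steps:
c(w) = w³
O(v, p) = (-4 + p)/(p + v)
O(1, -6)*c(-2*(2 - 2)) = ((-4 - 6)/(-6 + 1))*(-2*(2 - 2))³ = (-10/(-5))*(-2*0)³ = -⅕*(-10)*0³ = 2*0 = 0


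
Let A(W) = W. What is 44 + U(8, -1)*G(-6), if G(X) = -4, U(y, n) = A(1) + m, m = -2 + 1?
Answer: 44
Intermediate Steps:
m = -1
U(y, n) = 0 (U(y, n) = 1 - 1 = 0)
44 + U(8, -1)*G(-6) = 44 + 0*(-4) = 44 + 0 = 44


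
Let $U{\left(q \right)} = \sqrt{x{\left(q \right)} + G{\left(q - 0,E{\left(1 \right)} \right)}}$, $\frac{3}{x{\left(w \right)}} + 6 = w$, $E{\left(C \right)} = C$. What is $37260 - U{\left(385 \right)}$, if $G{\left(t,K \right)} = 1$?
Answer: $37260 - \frac{\sqrt{144778}}{379} \approx 37259.0$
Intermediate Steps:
$x{\left(w \right)} = \frac{3}{-6 + w}$
$U{\left(q \right)} = \sqrt{1 + \frac{3}{-6 + q}}$ ($U{\left(q \right)} = \sqrt{\frac{3}{-6 + q} + 1} = \sqrt{1 + \frac{3}{-6 + q}}$)
$37260 - U{\left(385 \right)} = 37260 - \sqrt{\frac{-3 + 385}{-6 + 385}} = 37260 - \sqrt{\frac{1}{379} \cdot 382} = 37260 - \sqrt{\frac{382}{379}} = 37260 - \frac{\sqrt{144778}}{379}$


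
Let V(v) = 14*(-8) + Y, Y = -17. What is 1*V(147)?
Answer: -129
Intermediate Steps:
V(v) = -129 (V(v) = 14*(-8) - 17 = -112 - 17 = -129)
1*V(147) = 1*(-129) = -129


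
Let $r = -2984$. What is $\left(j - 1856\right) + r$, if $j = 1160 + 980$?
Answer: $-2700$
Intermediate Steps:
$j = 2140$
$\left(j - 1856\right) + r = \left(2140 - 1856\right) - 2984 = 284 - 2984 = -2700$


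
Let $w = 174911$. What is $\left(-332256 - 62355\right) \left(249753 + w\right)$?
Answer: $-167577085704$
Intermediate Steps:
$\left(-332256 - 62355\right) \left(249753 + w\right) = \left(-332256 - 62355\right) \left(249753 + 174911\right) = \left(-394611\right) 424664 = -167577085704$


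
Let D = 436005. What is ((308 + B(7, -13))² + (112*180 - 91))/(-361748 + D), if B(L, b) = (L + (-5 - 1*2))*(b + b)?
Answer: 114933/74257 ≈ 1.5478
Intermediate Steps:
B(L, b) = 2*b*(-7 + L) (B(L, b) = (L + (-5 - 2))*(2*b) = (L - 7)*(2*b) = (-7 + L)*(2*b) = 2*b*(-7 + L))
((308 + B(7, -13))² + (112*180 - 91))/(-361748 + D) = ((308 + 2*(-13)*(-7 + 7))² + (112*180 - 91))/(-361748 + 436005) = ((308 + 2*(-13)*0)² + (20160 - 91))/74257 = ((308 + 0)² + 20069)*(1/74257) = (308² + 20069)*(1/74257) = (94864 + 20069)*(1/74257) = 114933*(1/74257) = 114933/74257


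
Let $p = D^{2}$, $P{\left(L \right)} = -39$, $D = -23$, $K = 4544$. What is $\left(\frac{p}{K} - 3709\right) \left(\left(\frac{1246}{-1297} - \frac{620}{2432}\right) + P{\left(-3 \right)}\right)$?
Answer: $\frac{534465614233189}{3583289344} \approx 1.4916 \cdot 10^{5}$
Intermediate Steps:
$p = 529$ ($p = \left(-23\right)^{2} = 529$)
$\left(\frac{p}{K} - 3709\right) \left(\left(\frac{1246}{-1297} - \frac{620}{2432}\right) + P{\left(-3 \right)}\right) = \left(\frac{529}{4544} - 3709\right) \left(\left(\frac{1246}{-1297} - \frac{620}{2432}\right) - 39\right) = \left(529 \cdot \frac{1}{4544} - 3709\right) \left(\left(1246 \left(- \frac{1}{1297}\right) - \frac{155}{608}\right) - 39\right) = \left(\frac{529}{4544} - 3709\right) \left(\left(- \frac{1246}{1297} - \frac{155}{608}\right) - 39\right) = - \frac{16853167 \left(- \frac{958603}{788576} - 39\right)}{4544} = \left(- \frac{16853167}{4544}\right) \left(- \frac{31713067}{788576}\right) = \frac{534465614233189}{3583289344}$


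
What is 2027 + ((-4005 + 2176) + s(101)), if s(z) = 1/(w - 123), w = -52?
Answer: 34649/175 ≈ 197.99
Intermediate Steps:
s(z) = -1/175 (s(z) = 1/(-52 - 123) = 1/(-175) = -1/175)
2027 + ((-4005 + 2176) + s(101)) = 2027 + ((-4005 + 2176) - 1/175) = 2027 + (-1829 - 1/175) = 2027 - 320076/175 = 34649/175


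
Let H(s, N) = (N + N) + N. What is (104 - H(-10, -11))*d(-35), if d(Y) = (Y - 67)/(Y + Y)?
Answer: 6987/35 ≈ 199.63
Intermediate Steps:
H(s, N) = 3*N (H(s, N) = 2*N + N = 3*N)
d(Y) = (-67 + Y)/(2*Y) (d(Y) = (-67 + Y)/((2*Y)) = (-67 + Y)*(1/(2*Y)) = (-67 + Y)/(2*Y))
(104 - H(-10, -11))*d(-35) = (104 - 3*(-11))*((½)*(-67 - 35)/(-35)) = (104 - 1*(-33))*((½)*(-1/35)*(-102)) = (104 + 33)*(51/35) = 137*(51/35) = 6987/35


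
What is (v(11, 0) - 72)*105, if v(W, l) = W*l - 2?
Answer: -7770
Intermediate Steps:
v(W, l) = -2 + W*l
(v(11, 0) - 72)*105 = ((-2 + 11*0) - 72)*105 = ((-2 + 0) - 72)*105 = (-2 - 72)*105 = -74*105 = -7770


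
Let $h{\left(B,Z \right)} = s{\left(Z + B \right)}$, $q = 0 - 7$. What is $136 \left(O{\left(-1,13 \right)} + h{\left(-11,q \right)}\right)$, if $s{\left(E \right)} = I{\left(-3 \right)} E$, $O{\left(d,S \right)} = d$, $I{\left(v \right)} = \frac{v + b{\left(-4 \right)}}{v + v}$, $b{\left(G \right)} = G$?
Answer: $-2992$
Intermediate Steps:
$I{\left(v \right)} = \frac{-4 + v}{2 v}$ ($I{\left(v \right)} = \frac{v - 4}{v + v} = \frac{-4 + v}{2 v}$)
$q = -7$ ($q = 0 - 7 = -7$)
$s{\left(E \right)} = \frac{7 E}{6}$ ($s{\left(E \right)} = \frac{-4 - 3}{2 \left(-3\right)} E = \frac{1}{2} \left(- \frac{1}{3}\right) \left(-7\right) E = \frac{7 E}{6}$)
$h{\left(B,Z \right)} = \frac{7 B}{6} + \frac{7 Z}{6}$ ($h{\left(B,Z \right)} = \frac{7 \left(Z + B\right)}{6} = \frac{7 \left(B + Z\right)}{6} = \frac{7 B}{6} + \frac{7 Z}{6}$)
$136 \left(O{\left(-1,13 \right)} + h{\left(-11,q \right)}\right) = 136 \left(-1 + \left(\frac{7}{6} \left(-11\right) + \frac{7}{6} \left(-7\right)\right)\right) = 136 \left(-1 - 21\right) = 136 \left(-22\right) = -2992$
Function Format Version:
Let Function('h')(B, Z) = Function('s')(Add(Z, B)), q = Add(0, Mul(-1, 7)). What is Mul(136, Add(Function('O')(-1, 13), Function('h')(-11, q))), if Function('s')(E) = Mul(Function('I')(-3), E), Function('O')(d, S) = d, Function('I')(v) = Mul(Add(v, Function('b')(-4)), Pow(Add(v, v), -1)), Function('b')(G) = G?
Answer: -2992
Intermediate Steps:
Function('I')(v) = Mul(Rational(1, 2), Pow(v, -1), Add(-4, v)) (Function('I')(v) = Mul(Add(v, -4), Pow(Add(v, v), -1)) = Mul(Add(-4, v), Pow(Mul(2, v), -1)) = Mul(Add(-4, v), Mul(Rational(1, 2), Pow(v, -1))) = Mul(Rational(1, 2), Pow(v, -1), Add(-4, v)))
q = -7 (q = Add(0, -7) = -7)
Function('s')(E) = Mul(Rational(7, 6), E) (Function('s')(E) = Mul(Mul(Rational(1, 2), Pow(-3, -1), Add(-4, -3)), E) = Mul(Mul(Rational(1, 2), Rational(-1, 3), -7), E) = Mul(Rational(7, 6), E))
Function('h')(B, Z) = Add(Mul(Rational(7, 6), B), Mul(Rational(7, 6), Z)) (Function('h')(B, Z) = Mul(Rational(7, 6), Add(Z, B)) = Mul(Rational(7, 6), Add(B, Z)) = Add(Mul(Rational(7, 6), B), Mul(Rational(7, 6), Z)))
Mul(136, Add(Function('O')(-1, 13), Function('h')(-11, q))) = Mul(136, Add(-1, Add(Mul(Rational(7, 6), -11), Mul(Rational(7, 6), -7)))) = Mul(136, Add(-1, Add(Rational(-77, 6), Rational(-49, 6)))) = Mul(136, Add(-1, -21)) = Mul(136, -22) = -2992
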